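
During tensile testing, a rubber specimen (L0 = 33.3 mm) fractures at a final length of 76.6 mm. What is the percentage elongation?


Elongation = (Lf - L0) / L0 * 100
= (76.6 - 33.3) / 33.3 * 100
= 43.3 / 33.3 * 100
= 130.0%

130.0%


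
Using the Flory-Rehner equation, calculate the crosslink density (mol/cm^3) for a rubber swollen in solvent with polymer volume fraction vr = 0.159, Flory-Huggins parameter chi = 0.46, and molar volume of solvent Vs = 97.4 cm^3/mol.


ln(1 - vr) = ln(1 - 0.159) = -0.1732
Numerator = -((-0.1732) + 0.159 + 0.46 * 0.159^2) = 0.0025
Denominator = 97.4 * (0.159^(1/3) - 0.159/2) = 45.0232
nu = 0.0025 / 45.0232 = 5.6290e-05 mol/cm^3

5.6290e-05 mol/cm^3


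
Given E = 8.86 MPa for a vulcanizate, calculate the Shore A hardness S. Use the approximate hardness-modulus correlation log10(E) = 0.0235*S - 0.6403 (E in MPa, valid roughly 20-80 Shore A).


log10(E) = 0.0235*S - 0.6403  =>  S = (log10(E) + 0.6403) / 0.0235
log10(8.86) = 0.947434
S = (0.947434 + 0.6403) / 0.0235 = 1.587734 / 0.0235
S = 67.6

Shore A = 67.6


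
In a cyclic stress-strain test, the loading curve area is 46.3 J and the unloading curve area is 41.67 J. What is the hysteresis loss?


Hysteresis loss = loading - unloading
= 46.3 - 41.67
= 4.63 J

4.63 J


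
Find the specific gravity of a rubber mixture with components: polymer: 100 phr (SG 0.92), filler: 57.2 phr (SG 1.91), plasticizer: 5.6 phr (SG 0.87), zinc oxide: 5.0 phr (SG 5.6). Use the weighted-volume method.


Sum of weights = 167.8
Volume contributions:
  polymer: 100/0.92 = 108.6957
  filler: 57.2/1.91 = 29.9476
  plasticizer: 5.6/0.87 = 6.4368
  zinc oxide: 5.0/5.6 = 0.8929
Sum of volumes = 145.9729
SG = 167.8 / 145.9729 = 1.15

SG = 1.15


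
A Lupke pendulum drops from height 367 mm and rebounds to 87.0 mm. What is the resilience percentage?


Resilience = h_rebound / h_drop * 100
= 87.0 / 367 * 100
= 23.7%

23.7%


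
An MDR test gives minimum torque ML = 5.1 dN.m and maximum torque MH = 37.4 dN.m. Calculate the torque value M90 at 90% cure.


M90 = ML + 0.9 * (MH - ML)
M90 = 5.1 + 0.9 * (37.4 - 5.1)
M90 = 5.1 + 0.9 * 32.3
M90 = 34.17 dN.m

34.17 dN.m


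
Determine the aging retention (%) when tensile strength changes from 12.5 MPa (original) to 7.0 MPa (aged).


Retention = aged / original * 100
= 7.0 / 12.5 * 100
= 56.0%

56.0%


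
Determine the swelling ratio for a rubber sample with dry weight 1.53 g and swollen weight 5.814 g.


Q = W_swollen / W_dry
Q = 5.814 / 1.53
Q = 3.8

Q = 3.8


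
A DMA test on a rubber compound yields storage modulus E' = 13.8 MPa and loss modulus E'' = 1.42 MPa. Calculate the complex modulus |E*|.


|E*| = sqrt(E'^2 + E''^2)
= sqrt(13.8^2 + 1.42^2)
= sqrt(190.4400 + 2.0164)
= 13.873 MPa

13.873 MPa


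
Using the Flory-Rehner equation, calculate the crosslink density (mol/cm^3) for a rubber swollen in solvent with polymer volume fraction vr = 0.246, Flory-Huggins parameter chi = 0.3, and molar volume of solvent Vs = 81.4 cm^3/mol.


ln(1 - vr) = ln(1 - 0.246) = -0.2824
Numerator = -((-0.2824) + 0.246 + 0.3 * 0.246^2) = 0.0182
Denominator = 81.4 * (0.246^(1/3) - 0.246/2) = 40.9916
nu = 0.0182 / 40.9916 = 4.4419e-04 mol/cm^3

4.4419e-04 mol/cm^3


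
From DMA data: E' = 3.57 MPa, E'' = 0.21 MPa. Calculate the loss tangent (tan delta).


tan delta = E'' / E'
= 0.21 / 3.57
= 0.0588

tan delta = 0.0588


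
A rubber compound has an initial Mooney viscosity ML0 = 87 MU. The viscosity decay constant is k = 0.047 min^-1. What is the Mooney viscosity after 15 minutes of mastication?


ML = ML0 * exp(-k * t)
ML = 87 * exp(-0.047 * 15)
ML = 87 * 0.4941
ML = 42.99 MU

42.99 MU


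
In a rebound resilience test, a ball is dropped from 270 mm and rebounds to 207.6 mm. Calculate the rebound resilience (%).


Resilience = h_rebound / h_drop * 100
= 207.6 / 270 * 100
= 76.9%

76.9%


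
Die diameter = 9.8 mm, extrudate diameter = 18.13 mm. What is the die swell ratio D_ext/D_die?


Die swell ratio = D_extrudate / D_die
= 18.13 / 9.8
= 1.85

Die swell = 1.85


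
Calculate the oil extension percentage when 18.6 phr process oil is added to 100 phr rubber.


Oil % = oil / (100 + oil) * 100
= 18.6 / (100 + 18.6) * 100
= 18.6 / 118.6 * 100
= 15.68%

15.68%


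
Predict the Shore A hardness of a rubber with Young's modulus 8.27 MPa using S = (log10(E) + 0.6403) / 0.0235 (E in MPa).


log10(E) = 0.0235*S - 0.6403  =>  S = (log10(E) + 0.6403) / 0.0235
log10(8.27) = 0.917506
S = (0.917506 + 0.6403) / 0.0235 = 1.557806 / 0.0235
S = 66.3

Shore A = 66.3


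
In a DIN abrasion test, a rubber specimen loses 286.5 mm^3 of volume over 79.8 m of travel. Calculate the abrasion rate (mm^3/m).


Rate = volume_loss / distance
= 286.5 / 79.8
= 3.59 mm^3/m

3.59 mm^3/m


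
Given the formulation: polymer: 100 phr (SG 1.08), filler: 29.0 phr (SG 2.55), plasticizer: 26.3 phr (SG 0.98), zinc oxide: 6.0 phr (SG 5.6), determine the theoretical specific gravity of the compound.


Sum of weights = 161.3
Volume contributions:
  polymer: 100/1.08 = 92.5926
  filler: 29.0/2.55 = 11.3725
  plasticizer: 26.3/0.98 = 26.8367
  zinc oxide: 6.0/5.6 = 1.0714
Sum of volumes = 131.8733
SG = 161.3 / 131.8733 = 1.223

SG = 1.223


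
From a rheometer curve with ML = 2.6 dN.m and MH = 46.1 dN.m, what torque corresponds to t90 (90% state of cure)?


M90 = ML + 0.9 * (MH - ML)
M90 = 2.6 + 0.9 * (46.1 - 2.6)
M90 = 2.6 + 0.9 * 43.5
M90 = 41.75 dN.m

41.75 dN.m


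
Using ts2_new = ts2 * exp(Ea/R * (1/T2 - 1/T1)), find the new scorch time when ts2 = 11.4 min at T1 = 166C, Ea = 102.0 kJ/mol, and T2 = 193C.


Convert temperatures: T1 = 166 + 273.15 = 439.15 K, T2 = 193 + 273.15 = 466.15 K
ts2_new = 11.4 * exp(102000 / 8.314 * (1/466.15 - 1/439.15))
1/T2 - 1/T1 = -1.3189e-04
ts2_new = 2.26 min

2.26 min


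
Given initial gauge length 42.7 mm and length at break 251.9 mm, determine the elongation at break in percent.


Elongation = (Lf - L0) / L0 * 100
= (251.9 - 42.7) / 42.7 * 100
= 209.2 / 42.7 * 100
= 489.9%

489.9%


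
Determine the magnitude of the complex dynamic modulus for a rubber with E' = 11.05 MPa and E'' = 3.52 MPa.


|E*| = sqrt(E'^2 + E''^2)
= sqrt(11.05^2 + 3.52^2)
= sqrt(122.1025 + 12.3904)
= 11.597 MPa

11.597 MPa


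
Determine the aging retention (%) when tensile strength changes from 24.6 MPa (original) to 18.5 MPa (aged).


Retention = aged / original * 100
= 18.5 / 24.6 * 100
= 75.2%

75.2%


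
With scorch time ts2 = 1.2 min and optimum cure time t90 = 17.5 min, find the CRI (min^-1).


CRI = 100 / (t90 - ts2)
= 100 / (17.5 - 1.2)
= 100 / 16.3
= 6.13 min^-1

6.13 min^-1


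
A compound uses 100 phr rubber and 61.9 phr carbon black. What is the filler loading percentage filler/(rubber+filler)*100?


Filler % = filler / (rubber + filler) * 100
= 61.9 / (100 + 61.9) * 100
= 61.9 / 161.9 * 100
= 38.23%

38.23%


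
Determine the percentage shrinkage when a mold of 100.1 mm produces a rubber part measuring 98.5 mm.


Shrinkage = (mold - part) / mold * 100
= (100.1 - 98.5) / 100.1 * 100
= 1.6 / 100.1 * 100
= 1.6%

1.6%


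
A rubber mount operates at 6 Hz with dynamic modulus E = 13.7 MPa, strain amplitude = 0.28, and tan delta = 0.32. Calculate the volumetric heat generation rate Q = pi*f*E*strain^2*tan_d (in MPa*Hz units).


Q = pi * f * E * strain^2 * tan_d
= pi * 6 * 13.7 * 0.28^2 * 0.32
= pi * 6 * 13.7 * 0.0784 * 0.32
= 6.4787

Q = 6.4787


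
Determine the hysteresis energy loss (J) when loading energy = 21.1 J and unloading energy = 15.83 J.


Hysteresis loss = loading - unloading
= 21.1 - 15.83
= 5.27 J

5.27 J


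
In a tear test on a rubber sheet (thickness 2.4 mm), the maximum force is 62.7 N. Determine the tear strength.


Tear strength = force / thickness
= 62.7 / 2.4
= 26.13 N/mm

26.13 N/mm


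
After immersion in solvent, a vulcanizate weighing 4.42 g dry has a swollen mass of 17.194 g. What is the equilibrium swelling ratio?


Q = W_swollen / W_dry
Q = 17.194 / 4.42
Q = 3.89

Q = 3.89


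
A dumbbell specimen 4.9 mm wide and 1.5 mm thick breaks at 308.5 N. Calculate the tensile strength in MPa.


Area = width * thickness = 4.9 * 1.5 = 7.35 mm^2
TS = force / area = 308.5 / 7.35 = 41.97 MPa

41.97 MPa


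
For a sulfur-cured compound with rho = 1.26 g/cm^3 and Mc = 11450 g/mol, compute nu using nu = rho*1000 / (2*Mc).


nu = rho * 1000 / (2 * Mc)
nu = 1.26 * 1000 / (2 * 11450)
nu = 1260.0 / 22900
nu = 0.0550 mol/L

0.0550 mol/L


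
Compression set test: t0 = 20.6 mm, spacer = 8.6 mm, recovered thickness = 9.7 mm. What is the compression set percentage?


CS = (t0 - recovered) / (t0 - ts) * 100
= (20.6 - 9.7) / (20.6 - 8.6) * 100
= 10.9 / 12.0 * 100
= 90.8%

90.8%


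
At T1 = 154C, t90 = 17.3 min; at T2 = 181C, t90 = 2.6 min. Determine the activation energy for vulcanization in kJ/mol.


T1 = 427.15 K, T2 = 454.15 K
1/T1 - 1/T2 = 1.3918e-04
ln(t1/t2) = ln(17.3/2.6) = 1.8952
Ea = 8.314 * 1.8952 / 1.3918e-04 = 113208.7252 J/mol
Ea = 113.21 kJ/mol

113.21 kJ/mol


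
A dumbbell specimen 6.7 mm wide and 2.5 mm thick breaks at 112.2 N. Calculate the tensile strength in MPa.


Area = width * thickness = 6.7 * 2.5 = 16.75 mm^2
TS = force / area = 112.2 / 16.75 = 6.7 MPa

6.7 MPa


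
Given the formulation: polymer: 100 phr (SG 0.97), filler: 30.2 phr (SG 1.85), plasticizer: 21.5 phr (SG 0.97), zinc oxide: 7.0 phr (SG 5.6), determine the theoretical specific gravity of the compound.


Sum of weights = 158.7
Volume contributions:
  polymer: 100/0.97 = 103.0928
  filler: 30.2/1.85 = 16.3243
  plasticizer: 21.5/0.97 = 22.1649
  zinc oxide: 7.0/5.6 = 1.2500
Sum of volumes = 142.8321
SG = 158.7 / 142.8321 = 1.111

SG = 1.111


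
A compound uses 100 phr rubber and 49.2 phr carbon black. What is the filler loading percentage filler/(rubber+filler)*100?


Filler % = filler / (rubber + filler) * 100
= 49.2 / (100 + 49.2) * 100
= 49.2 / 149.2 * 100
= 32.98%

32.98%


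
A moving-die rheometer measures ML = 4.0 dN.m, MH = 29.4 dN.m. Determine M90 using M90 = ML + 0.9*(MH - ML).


M90 = ML + 0.9 * (MH - ML)
M90 = 4.0 + 0.9 * (29.4 - 4.0)
M90 = 4.0 + 0.9 * 25.4
M90 = 26.86 dN.m

26.86 dN.m


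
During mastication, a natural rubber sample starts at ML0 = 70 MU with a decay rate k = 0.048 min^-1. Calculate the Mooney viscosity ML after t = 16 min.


ML = ML0 * exp(-k * t)
ML = 70 * exp(-0.048 * 16)
ML = 70 * 0.4639
ML = 32.48 MU

32.48 MU


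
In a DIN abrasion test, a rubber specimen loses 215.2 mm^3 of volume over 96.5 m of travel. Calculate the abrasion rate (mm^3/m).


Rate = volume_loss / distance
= 215.2 / 96.5
= 2.23 mm^3/m

2.23 mm^3/m


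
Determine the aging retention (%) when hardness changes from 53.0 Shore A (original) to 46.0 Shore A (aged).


Retention = aged / original * 100
= 46.0 / 53.0 * 100
= 86.8%

86.8%


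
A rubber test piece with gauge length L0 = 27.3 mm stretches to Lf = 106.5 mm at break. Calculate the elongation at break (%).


Elongation = (Lf - L0) / L0 * 100
= (106.5 - 27.3) / 27.3 * 100
= 79.2 / 27.3 * 100
= 290.1%

290.1%


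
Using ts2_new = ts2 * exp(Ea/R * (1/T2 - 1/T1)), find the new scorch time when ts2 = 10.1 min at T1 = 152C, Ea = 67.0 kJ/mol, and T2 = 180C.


Convert temperatures: T1 = 152 + 273.15 = 425.15 K, T2 = 180 + 273.15 = 453.15 K
ts2_new = 10.1 * exp(67000 / 8.314 * (1/453.15 - 1/425.15))
1/T2 - 1/T1 = -1.4534e-04
ts2_new = 3.13 min

3.13 min


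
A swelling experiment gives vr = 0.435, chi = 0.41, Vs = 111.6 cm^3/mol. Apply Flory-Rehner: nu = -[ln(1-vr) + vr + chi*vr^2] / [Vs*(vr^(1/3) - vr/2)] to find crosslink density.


ln(1 - vr) = ln(1 - 0.435) = -0.5709
Numerator = -((-0.5709) + 0.435 + 0.41 * 0.435^2) = 0.0583
Denominator = 111.6 * (0.435^(1/3) - 0.435/2) = 60.2862
nu = 0.0583 / 60.2862 = 9.6784e-04 mol/cm^3

9.6784e-04 mol/cm^3


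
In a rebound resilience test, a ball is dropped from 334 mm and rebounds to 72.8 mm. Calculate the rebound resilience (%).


Resilience = h_rebound / h_drop * 100
= 72.8 / 334 * 100
= 21.8%

21.8%


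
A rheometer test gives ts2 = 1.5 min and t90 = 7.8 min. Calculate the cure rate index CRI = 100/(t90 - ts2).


CRI = 100 / (t90 - ts2)
= 100 / (7.8 - 1.5)
= 100 / 6.3
= 15.87 min^-1

15.87 min^-1


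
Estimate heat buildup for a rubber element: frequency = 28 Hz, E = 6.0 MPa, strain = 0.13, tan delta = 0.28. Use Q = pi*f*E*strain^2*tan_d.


Q = pi * f * E * strain^2 * tan_d
= pi * 28 * 6.0 * 0.13^2 * 0.28
= pi * 28 * 6.0 * 0.0169 * 0.28
= 2.4975

Q = 2.4975


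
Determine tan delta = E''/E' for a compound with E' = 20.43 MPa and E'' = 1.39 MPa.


tan delta = E'' / E'
= 1.39 / 20.43
= 0.068

tan delta = 0.068


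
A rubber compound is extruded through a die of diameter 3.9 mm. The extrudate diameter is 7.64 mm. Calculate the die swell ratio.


Die swell ratio = D_extrudate / D_die
= 7.64 / 3.9
= 1.959

Die swell = 1.959


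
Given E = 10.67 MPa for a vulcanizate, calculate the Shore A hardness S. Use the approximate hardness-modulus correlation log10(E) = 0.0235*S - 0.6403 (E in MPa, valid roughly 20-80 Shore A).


log10(E) = 0.0235*S - 0.6403  =>  S = (log10(E) + 0.6403) / 0.0235
log10(10.67) = 1.028164
S = (1.028164 + 0.6403) / 0.0235 = 1.668464 / 0.0235
S = 71.0

Shore A = 71.0


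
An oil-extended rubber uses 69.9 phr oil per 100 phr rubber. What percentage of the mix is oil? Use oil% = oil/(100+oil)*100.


Oil % = oil / (100 + oil) * 100
= 69.9 / (100 + 69.9) * 100
= 69.9 / 169.9 * 100
= 41.14%

41.14%


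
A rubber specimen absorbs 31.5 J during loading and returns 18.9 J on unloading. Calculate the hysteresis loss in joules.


Hysteresis loss = loading - unloading
= 31.5 - 18.9
= 12.6 J

12.6 J


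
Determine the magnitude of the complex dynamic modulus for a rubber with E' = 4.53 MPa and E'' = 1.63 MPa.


|E*| = sqrt(E'^2 + E''^2)
= sqrt(4.53^2 + 1.63^2)
= sqrt(20.5209 + 2.6569)
= 4.814 MPa

4.814 MPa


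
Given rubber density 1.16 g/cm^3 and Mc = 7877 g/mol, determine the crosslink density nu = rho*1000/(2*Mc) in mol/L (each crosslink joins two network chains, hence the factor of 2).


nu = rho * 1000 / (2 * Mc)
nu = 1.16 * 1000 / (2 * 7877)
nu = 1160.0 / 15754
nu = 0.0736 mol/L

0.0736 mol/L


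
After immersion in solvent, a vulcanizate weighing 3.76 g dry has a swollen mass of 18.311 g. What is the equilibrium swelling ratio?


Q = W_swollen / W_dry
Q = 18.311 / 3.76
Q = 4.87

Q = 4.87


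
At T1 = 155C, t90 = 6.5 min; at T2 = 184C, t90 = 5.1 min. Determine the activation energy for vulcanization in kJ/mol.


T1 = 428.15 K, T2 = 457.15 K
1/T1 - 1/T2 = 1.4816e-04
ln(t1/t2) = ln(6.5/5.1) = 0.2426
Ea = 8.314 * 0.2426 / 1.4816e-04 = 13610.9616 J/mol
Ea = 13.61 kJ/mol

13.61 kJ/mol


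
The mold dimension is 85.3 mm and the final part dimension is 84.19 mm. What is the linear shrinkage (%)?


Shrinkage = (mold - part) / mold * 100
= (85.3 - 84.19) / 85.3 * 100
= 1.11 / 85.3 * 100
= 1.3%

1.3%


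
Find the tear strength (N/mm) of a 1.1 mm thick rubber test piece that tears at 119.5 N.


Tear strength = force / thickness
= 119.5 / 1.1
= 108.64 N/mm

108.64 N/mm


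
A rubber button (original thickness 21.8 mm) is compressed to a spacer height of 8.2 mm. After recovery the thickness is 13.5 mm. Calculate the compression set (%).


CS = (t0 - recovered) / (t0 - ts) * 100
= (21.8 - 13.5) / (21.8 - 8.2) * 100
= 8.3 / 13.6 * 100
= 61.0%

61.0%


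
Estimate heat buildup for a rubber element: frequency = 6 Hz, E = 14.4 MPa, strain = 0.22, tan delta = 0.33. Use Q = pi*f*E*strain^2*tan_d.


Q = pi * f * E * strain^2 * tan_d
= pi * 6 * 14.4 * 0.22^2 * 0.33
= pi * 6 * 14.4 * 0.0484 * 0.33
= 4.3353

Q = 4.3353


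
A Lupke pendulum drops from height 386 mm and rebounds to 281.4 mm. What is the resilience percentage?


Resilience = h_rebound / h_drop * 100
= 281.4 / 386 * 100
= 72.9%

72.9%


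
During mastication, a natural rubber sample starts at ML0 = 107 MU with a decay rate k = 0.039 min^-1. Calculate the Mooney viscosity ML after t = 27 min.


ML = ML0 * exp(-k * t)
ML = 107 * exp(-0.039 * 27)
ML = 107 * 0.3489
ML = 37.33 MU

37.33 MU


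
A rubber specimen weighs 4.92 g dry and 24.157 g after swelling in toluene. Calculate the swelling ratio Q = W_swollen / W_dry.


Q = W_swollen / W_dry
Q = 24.157 / 4.92
Q = 4.91

Q = 4.91


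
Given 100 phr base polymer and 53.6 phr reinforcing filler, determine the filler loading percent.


Filler % = filler / (rubber + filler) * 100
= 53.6 / (100 + 53.6) * 100
= 53.6 / 153.6 * 100
= 34.9%

34.9%


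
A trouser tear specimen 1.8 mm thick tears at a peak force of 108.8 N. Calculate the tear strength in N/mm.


Tear strength = force / thickness
= 108.8 / 1.8
= 60.44 N/mm

60.44 N/mm


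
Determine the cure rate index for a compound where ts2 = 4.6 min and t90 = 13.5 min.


CRI = 100 / (t90 - ts2)
= 100 / (13.5 - 4.6)
= 100 / 8.9
= 11.24 min^-1

11.24 min^-1


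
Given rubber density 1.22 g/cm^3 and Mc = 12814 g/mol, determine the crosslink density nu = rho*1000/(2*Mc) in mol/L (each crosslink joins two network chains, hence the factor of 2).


nu = rho * 1000 / (2 * Mc)
nu = 1.22 * 1000 / (2 * 12814)
nu = 1220.0 / 25628
nu = 0.0476 mol/L

0.0476 mol/L


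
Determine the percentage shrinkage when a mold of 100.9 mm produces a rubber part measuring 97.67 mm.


Shrinkage = (mold - part) / mold * 100
= (100.9 - 97.67) / 100.9 * 100
= 3.23 / 100.9 * 100
= 3.2%

3.2%


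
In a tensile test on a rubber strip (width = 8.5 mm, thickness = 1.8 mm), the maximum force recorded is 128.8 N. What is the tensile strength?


Area = width * thickness = 8.5 * 1.8 = 15.3 mm^2
TS = force / area = 128.8 / 15.3 = 8.42 MPa

8.42 MPa


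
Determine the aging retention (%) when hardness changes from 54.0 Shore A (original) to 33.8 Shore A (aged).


Retention = aged / original * 100
= 33.8 / 54.0 * 100
= 62.6%

62.6%


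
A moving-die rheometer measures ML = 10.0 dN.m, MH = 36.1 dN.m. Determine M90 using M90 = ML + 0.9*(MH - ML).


M90 = ML + 0.9 * (MH - ML)
M90 = 10.0 + 0.9 * (36.1 - 10.0)
M90 = 10.0 + 0.9 * 26.1
M90 = 33.49 dN.m

33.49 dN.m


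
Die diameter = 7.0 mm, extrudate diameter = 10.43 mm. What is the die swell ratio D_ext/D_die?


Die swell ratio = D_extrudate / D_die
= 10.43 / 7.0
= 1.49

Die swell = 1.49


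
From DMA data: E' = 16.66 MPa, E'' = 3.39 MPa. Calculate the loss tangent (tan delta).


tan delta = E'' / E'
= 3.39 / 16.66
= 0.2035

tan delta = 0.2035


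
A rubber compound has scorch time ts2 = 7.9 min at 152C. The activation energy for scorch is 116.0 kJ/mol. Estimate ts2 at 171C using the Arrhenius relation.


Convert temperatures: T1 = 152 + 273.15 = 425.15 K, T2 = 171 + 273.15 = 444.15 K
ts2_new = 7.9 * exp(116000 / 8.314 * (1/444.15 - 1/425.15))
1/T2 - 1/T1 = -1.0062e-04
ts2_new = 1.94 min

1.94 min


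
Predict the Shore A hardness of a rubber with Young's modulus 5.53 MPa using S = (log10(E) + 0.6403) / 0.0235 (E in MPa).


log10(E) = 0.0235*S - 0.6403  =>  S = (log10(E) + 0.6403) / 0.0235
log10(5.53) = 0.742725
S = (0.742725 + 0.6403) / 0.0235 = 1.383025 / 0.0235
S = 58.9

Shore A = 58.9


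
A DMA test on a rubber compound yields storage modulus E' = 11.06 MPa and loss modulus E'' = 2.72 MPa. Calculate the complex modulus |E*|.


|E*| = sqrt(E'^2 + E''^2)
= sqrt(11.06^2 + 2.72^2)
= sqrt(122.3236 + 7.3984)
= 11.39 MPa

11.39 MPa


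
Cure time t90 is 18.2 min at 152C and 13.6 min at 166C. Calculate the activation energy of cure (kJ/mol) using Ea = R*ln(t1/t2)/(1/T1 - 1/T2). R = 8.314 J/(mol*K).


T1 = 425.15 K, T2 = 439.15 K
1/T1 - 1/T2 = 7.4985e-05
ln(t1/t2) = ln(18.2/13.6) = 0.2914
Ea = 8.314 * 0.2914 / 7.4985e-05 = 32303.8855 J/mol
Ea = 32.3 kJ/mol

32.3 kJ/mol


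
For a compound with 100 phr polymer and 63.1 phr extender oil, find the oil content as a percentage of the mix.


Oil % = oil / (100 + oil) * 100
= 63.1 / (100 + 63.1) * 100
= 63.1 / 163.1 * 100
= 38.69%

38.69%


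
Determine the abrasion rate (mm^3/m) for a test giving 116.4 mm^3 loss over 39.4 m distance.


Rate = volume_loss / distance
= 116.4 / 39.4
= 2.954 mm^3/m

2.954 mm^3/m


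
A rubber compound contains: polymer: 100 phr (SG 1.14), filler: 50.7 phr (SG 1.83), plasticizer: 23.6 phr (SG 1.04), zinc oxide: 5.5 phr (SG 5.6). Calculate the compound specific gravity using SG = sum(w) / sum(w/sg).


Sum of weights = 179.8
Volume contributions:
  polymer: 100/1.14 = 87.7193
  filler: 50.7/1.83 = 27.7049
  plasticizer: 23.6/1.04 = 22.6923
  zinc oxide: 5.5/5.6 = 0.9821
Sum of volumes = 139.0987
SG = 179.8 / 139.0987 = 1.293

SG = 1.293


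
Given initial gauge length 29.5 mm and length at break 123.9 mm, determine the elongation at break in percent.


Elongation = (Lf - L0) / L0 * 100
= (123.9 - 29.5) / 29.5 * 100
= 94.4 / 29.5 * 100
= 320.0%

320.0%


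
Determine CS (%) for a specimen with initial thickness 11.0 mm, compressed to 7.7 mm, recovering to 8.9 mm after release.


CS = (t0 - recovered) / (t0 - ts) * 100
= (11.0 - 8.9) / (11.0 - 7.7) * 100
= 2.1 / 3.3 * 100
= 63.6%

63.6%


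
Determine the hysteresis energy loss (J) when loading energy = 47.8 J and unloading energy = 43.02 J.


Hysteresis loss = loading - unloading
= 47.8 - 43.02
= 4.78 J

4.78 J


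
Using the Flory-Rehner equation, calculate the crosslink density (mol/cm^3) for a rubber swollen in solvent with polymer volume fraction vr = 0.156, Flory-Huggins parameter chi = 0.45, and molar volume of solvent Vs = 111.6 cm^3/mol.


ln(1 - vr) = ln(1 - 0.156) = -0.1696
Numerator = -((-0.1696) + 0.156 + 0.45 * 0.156^2) = 0.0027
Denominator = 111.6 * (0.156^(1/3) - 0.156/2) = 51.3719
nu = 0.0027 / 51.3719 = 5.1616e-05 mol/cm^3

5.1616e-05 mol/cm^3


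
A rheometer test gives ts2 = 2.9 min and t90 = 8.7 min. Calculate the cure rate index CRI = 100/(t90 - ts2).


CRI = 100 / (t90 - ts2)
= 100 / (8.7 - 2.9)
= 100 / 5.8
= 17.24 min^-1

17.24 min^-1


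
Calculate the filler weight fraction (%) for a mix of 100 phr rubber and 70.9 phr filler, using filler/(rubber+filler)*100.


Filler % = filler / (rubber + filler) * 100
= 70.9 / (100 + 70.9) * 100
= 70.9 / 170.9 * 100
= 41.49%

41.49%


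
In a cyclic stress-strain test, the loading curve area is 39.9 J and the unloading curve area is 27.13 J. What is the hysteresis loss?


Hysteresis loss = loading - unloading
= 39.9 - 27.13
= 12.77 J

12.77 J


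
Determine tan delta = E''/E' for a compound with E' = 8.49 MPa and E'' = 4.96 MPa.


tan delta = E'' / E'
= 4.96 / 8.49
= 0.5842

tan delta = 0.5842


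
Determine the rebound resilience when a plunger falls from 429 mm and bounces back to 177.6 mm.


Resilience = h_rebound / h_drop * 100
= 177.6 / 429 * 100
= 41.4%

41.4%


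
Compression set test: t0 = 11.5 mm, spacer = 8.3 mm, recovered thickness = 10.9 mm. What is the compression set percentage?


CS = (t0 - recovered) / (t0 - ts) * 100
= (11.5 - 10.9) / (11.5 - 8.3) * 100
= 0.6 / 3.2 * 100
= 18.7%

18.7%


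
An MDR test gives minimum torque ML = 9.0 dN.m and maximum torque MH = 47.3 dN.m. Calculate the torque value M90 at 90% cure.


M90 = ML + 0.9 * (MH - ML)
M90 = 9.0 + 0.9 * (47.3 - 9.0)
M90 = 9.0 + 0.9 * 38.3
M90 = 43.47 dN.m

43.47 dN.m


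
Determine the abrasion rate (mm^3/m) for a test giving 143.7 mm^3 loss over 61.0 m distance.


Rate = volume_loss / distance
= 143.7 / 61.0
= 2.356 mm^3/m

2.356 mm^3/m


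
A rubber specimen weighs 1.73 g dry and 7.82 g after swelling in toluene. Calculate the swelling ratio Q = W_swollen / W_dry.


Q = W_swollen / W_dry
Q = 7.82 / 1.73
Q = 4.52

Q = 4.52


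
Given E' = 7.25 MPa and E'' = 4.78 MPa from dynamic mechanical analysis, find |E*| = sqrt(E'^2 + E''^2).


|E*| = sqrt(E'^2 + E''^2)
= sqrt(7.25^2 + 4.78^2)
= sqrt(52.5625 + 22.8484)
= 8.684 MPa

8.684 MPa


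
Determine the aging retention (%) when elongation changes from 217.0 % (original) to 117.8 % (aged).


Retention = aged / original * 100
= 117.8 / 217.0 * 100
= 54.3%

54.3%


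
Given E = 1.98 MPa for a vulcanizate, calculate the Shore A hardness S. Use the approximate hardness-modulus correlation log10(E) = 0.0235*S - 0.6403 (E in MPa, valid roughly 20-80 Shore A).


log10(E) = 0.0235*S - 0.6403  =>  S = (log10(E) + 0.6403) / 0.0235
log10(1.98) = 0.296665
S = (0.296665 + 0.6403) / 0.0235 = 0.936965 / 0.0235
S = 39.9

Shore A = 39.9


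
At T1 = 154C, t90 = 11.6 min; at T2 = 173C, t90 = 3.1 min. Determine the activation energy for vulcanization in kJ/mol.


T1 = 427.15 K, T2 = 446.15 K
1/T1 - 1/T2 = 9.9699e-05
ln(t1/t2) = ln(11.6/3.1) = 1.3196
Ea = 8.314 * 1.3196 / 9.9699e-05 = 110042.6441 J/mol
Ea = 110.04 kJ/mol

110.04 kJ/mol


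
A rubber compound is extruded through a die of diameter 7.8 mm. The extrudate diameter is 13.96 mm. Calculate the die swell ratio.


Die swell ratio = D_extrudate / D_die
= 13.96 / 7.8
= 1.79

Die swell = 1.79


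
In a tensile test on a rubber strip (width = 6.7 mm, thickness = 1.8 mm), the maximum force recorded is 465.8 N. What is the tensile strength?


Area = width * thickness = 6.7 * 1.8 = 12.06 mm^2
TS = force / area = 465.8 / 12.06 = 38.62 MPa

38.62 MPa


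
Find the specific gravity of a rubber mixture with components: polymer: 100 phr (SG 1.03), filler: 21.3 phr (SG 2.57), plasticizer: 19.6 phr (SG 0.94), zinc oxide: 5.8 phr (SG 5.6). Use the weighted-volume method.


Sum of weights = 146.7
Volume contributions:
  polymer: 100/1.03 = 97.0874
  filler: 21.3/2.57 = 8.2879
  plasticizer: 19.6/0.94 = 20.8511
  zinc oxide: 5.8/5.6 = 1.0357
Sum of volumes = 127.2621
SG = 146.7 / 127.2621 = 1.153

SG = 1.153


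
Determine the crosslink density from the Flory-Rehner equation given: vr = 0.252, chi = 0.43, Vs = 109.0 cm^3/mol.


ln(1 - vr) = ln(1 - 0.252) = -0.2904
Numerator = -((-0.2904) + 0.252 + 0.43 * 0.252^2) = 0.0110
Denominator = 109.0 * (0.252^(1/3) - 0.252/2) = 55.1143
nu = 0.0110 / 55.1143 = 2.0041e-04 mol/cm^3

2.0041e-04 mol/cm^3


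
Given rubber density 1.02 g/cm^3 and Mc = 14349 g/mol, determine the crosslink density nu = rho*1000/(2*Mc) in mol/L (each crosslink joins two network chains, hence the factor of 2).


nu = rho * 1000 / (2 * Mc)
nu = 1.02 * 1000 / (2 * 14349)
nu = 1020.0 / 28698
nu = 0.0355 mol/L

0.0355 mol/L


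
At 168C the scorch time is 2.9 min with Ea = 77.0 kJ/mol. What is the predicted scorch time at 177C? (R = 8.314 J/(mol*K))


Convert temperatures: T1 = 168 + 273.15 = 441.15 K, T2 = 177 + 273.15 = 450.15 K
ts2_new = 2.9 * exp(77000 / 8.314 * (1/450.15 - 1/441.15))
1/T2 - 1/T1 = -4.5321e-05
ts2_new = 1.91 min

1.91 min


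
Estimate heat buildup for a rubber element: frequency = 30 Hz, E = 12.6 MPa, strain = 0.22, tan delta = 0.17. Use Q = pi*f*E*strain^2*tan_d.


Q = pi * f * E * strain^2 * tan_d
= pi * 30 * 12.6 * 0.22^2 * 0.17
= pi * 30 * 12.6 * 0.0484 * 0.17
= 9.7709

Q = 9.7709


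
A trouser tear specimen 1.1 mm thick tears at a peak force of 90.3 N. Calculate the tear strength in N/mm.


Tear strength = force / thickness
= 90.3 / 1.1
= 82.09 N/mm

82.09 N/mm


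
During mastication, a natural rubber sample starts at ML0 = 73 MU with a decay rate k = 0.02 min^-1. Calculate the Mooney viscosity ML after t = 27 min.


ML = ML0 * exp(-k * t)
ML = 73 * exp(-0.02 * 27)
ML = 73 * 0.5827
ML = 42.54 MU

42.54 MU


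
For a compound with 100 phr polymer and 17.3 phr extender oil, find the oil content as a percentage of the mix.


Oil % = oil / (100 + oil) * 100
= 17.3 / (100 + 17.3) * 100
= 17.3 / 117.3 * 100
= 14.75%

14.75%


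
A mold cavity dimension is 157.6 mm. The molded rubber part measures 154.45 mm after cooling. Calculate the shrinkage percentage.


Shrinkage = (mold - part) / mold * 100
= (157.6 - 154.45) / 157.6 * 100
= 3.15 / 157.6 * 100
= 2.0%

2.0%


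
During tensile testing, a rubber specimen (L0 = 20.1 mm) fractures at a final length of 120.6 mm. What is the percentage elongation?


Elongation = (Lf - L0) / L0 * 100
= (120.6 - 20.1) / 20.1 * 100
= 100.5 / 20.1 * 100
= 500.0%

500.0%


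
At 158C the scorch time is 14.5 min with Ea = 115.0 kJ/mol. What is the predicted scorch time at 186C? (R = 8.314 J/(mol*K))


Convert temperatures: T1 = 158 + 273.15 = 431.15 K, T2 = 186 + 273.15 = 459.15 K
ts2_new = 14.5 * exp(115000 / 8.314 * (1/459.15 - 1/431.15))
1/T2 - 1/T1 = -1.4144e-04
ts2_new = 2.05 min

2.05 min


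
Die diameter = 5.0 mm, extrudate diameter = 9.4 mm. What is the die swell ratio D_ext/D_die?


Die swell ratio = D_extrudate / D_die
= 9.4 / 5.0
= 1.88

Die swell = 1.88


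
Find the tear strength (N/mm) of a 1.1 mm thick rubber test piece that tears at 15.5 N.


Tear strength = force / thickness
= 15.5 / 1.1
= 14.09 N/mm

14.09 N/mm


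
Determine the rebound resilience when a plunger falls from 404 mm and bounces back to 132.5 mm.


Resilience = h_rebound / h_drop * 100
= 132.5 / 404 * 100
= 32.8%

32.8%


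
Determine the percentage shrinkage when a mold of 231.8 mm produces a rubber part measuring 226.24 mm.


Shrinkage = (mold - part) / mold * 100
= (231.8 - 226.24) / 231.8 * 100
= 5.56 / 231.8 * 100
= 2.4%

2.4%


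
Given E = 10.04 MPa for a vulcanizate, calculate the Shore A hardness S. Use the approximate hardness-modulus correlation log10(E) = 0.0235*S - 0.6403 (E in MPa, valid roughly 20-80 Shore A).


log10(E) = 0.0235*S - 0.6403  =>  S = (log10(E) + 0.6403) / 0.0235
log10(10.04) = 1.001734
S = (1.001734 + 0.6403) / 0.0235 = 1.642034 / 0.0235
S = 69.9

Shore A = 69.9


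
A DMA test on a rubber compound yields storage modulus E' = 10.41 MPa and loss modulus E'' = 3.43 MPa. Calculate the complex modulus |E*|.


|E*| = sqrt(E'^2 + E''^2)
= sqrt(10.41^2 + 3.43^2)
= sqrt(108.3681 + 11.7649)
= 10.961 MPa

10.961 MPa


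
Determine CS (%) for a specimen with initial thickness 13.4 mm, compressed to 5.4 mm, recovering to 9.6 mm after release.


CS = (t0 - recovered) / (t0 - ts) * 100
= (13.4 - 9.6) / (13.4 - 5.4) * 100
= 3.8 / 8.0 * 100
= 47.5%

47.5%


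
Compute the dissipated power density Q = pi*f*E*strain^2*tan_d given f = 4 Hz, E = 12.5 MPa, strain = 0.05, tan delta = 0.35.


Q = pi * f * E * strain^2 * tan_d
= pi * 4 * 12.5 * 0.05^2 * 0.35
= pi * 4 * 12.5 * 0.0025 * 0.35
= 0.1374

Q = 0.1374


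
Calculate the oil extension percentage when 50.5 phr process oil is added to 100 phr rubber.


Oil % = oil / (100 + oil) * 100
= 50.5 / (100 + 50.5) * 100
= 50.5 / 150.5 * 100
= 33.55%

33.55%


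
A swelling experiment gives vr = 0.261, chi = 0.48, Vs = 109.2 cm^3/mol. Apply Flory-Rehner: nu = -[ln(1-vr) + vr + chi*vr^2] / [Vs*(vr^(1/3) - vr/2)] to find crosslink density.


ln(1 - vr) = ln(1 - 0.261) = -0.3025
Numerator = -((-0.3025) + 0.261 + 0.48 * 0.261^2) = 0.0088
Denominator = 109.2 * (0.261^(1/3) - 0.261/2) = 55.5356
nu = 0.0088 / 55.5356 = 1.5772e-04 mol/cm^3

1.5772e-04 mol/cm^3


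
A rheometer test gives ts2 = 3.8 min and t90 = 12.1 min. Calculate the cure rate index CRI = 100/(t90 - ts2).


CRI = 100 / (t90 - ts2)
= 100 / (12.1 - 3.8)
= 100 / 8.3
= 12.05 min^-1

12.05 min^-1


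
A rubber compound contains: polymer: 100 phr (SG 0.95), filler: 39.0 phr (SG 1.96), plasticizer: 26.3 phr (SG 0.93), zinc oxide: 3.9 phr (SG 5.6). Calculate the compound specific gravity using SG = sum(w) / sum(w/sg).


Sum of weights = 169.2
Volume contributions:
  polymer: 100/0.95 = 105.2632
  filler: 39.0/1.96 = 19.8980
  plasticizer: 26.3/0.93 = 28.2796
  zinc oxide: 3.9/5.6 = 0.6964
Sum of volumes = 154.1371
SG = 169.2 / 154.1371 = 1.098

SG = 1.098


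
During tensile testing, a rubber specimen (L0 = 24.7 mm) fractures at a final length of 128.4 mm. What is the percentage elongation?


Elongation = (Lf - L0) / L0 * 100
= (128.4 - 24.7) / 24.7 * 100
= 103.7 / 24.7 * 100
= 419.8%

419.8%


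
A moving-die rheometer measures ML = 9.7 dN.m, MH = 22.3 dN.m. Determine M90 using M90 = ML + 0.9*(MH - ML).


M90 = ML + 0.9 * (MH - ML)
M90 = 9.7 + 0.9 * (22.3 - 9.7)
M90 = 9.7 + 0.9 * 12.6
M90 = 21.04 dN.m

21.04 dN.m


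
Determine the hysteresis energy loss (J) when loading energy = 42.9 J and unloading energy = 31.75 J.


Hysteresis loss = loading - unloading
= 42.9 - 31.75
= 11.15 J

11.15 J


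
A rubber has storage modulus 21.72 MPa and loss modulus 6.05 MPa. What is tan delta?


tan delta = E'' / E'
= 6.05 / 21.72
= 0.2785

tan delta = 0.2785


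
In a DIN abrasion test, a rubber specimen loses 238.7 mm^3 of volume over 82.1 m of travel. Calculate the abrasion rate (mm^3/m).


Rate = volume_loss / distance
= 238.7 / 82.1
= 2.907 mm^3/m

2.907 mm^3/m


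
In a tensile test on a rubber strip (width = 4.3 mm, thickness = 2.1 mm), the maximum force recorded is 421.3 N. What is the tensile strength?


Area = width * thickness = 4.3 * 2.1 = 9.03 mm^2
TS = force / area = 421.3 / 9.03 = 46.66 MPa

46.66 MPa


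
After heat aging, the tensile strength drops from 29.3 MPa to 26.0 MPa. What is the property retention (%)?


Retention = aged / original * 100
= 26.0 / 29.3 * 100
= 88.7%

88.7%


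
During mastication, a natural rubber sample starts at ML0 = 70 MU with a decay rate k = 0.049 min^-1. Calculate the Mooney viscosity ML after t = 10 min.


ML = ML0 * exp(-k * t)
ML = 70 * exp(-0.049 * 10)
ML = 70 * 0.6126
ML = 42.88 MU

42.88 MU


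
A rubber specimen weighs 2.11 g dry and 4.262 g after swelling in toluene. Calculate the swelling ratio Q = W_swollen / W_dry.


Q = W_swollen / W_dry
Q = 4.262 / 2.11
Q = 2.02

Q = 2.02


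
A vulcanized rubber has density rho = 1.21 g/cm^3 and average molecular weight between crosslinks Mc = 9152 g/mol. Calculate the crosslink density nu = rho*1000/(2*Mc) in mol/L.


nu = rho * 1000 / (2 * Mc)
nu = 1.21 * 1000 / (2 * 9152)
nu = 1210.0 / 18304
nu = 0.0661 mol/L

0.0661 mol/L


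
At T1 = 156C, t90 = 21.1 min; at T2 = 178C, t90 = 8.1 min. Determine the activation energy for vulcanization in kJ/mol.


T1 = 429.15 K, T2 = 451.15 K
1/T1 - 1/T2 = 1.1363e-04
ln(t1/t2) = ln(21.1/8.1) = 0.9574
Ea = 8.314 * 0.9574 / 1.1363e-04 = 70051.0927 J/mol
Ea = 70.05 kJ/mol

70.05 kJ/mol


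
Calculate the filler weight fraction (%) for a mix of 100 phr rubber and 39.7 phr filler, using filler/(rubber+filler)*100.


Filler % = filler / (rubber + filler) * 100
= 39.7 / (100 + 39.7) * 100
= 39.7 / 139.7 * 100
= 28.42%

28.42%


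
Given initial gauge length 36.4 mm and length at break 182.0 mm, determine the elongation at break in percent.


Elongation = (Lf - L0) / L0 * 100
= (182.0 - 36.4) / 36.4 * 100
= 145.6 / 36.4 * 100
= 400.0%

400.0%


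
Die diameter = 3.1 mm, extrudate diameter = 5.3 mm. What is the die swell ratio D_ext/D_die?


Die swell ratio = D_extrudate / D_die
= 5.3 / 3.1
= 1.71

Die swell = 1.71


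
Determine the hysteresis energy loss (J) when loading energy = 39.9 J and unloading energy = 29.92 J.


Hysteresis loss = loading - unloading
= 39.9 - 29.92
= 9.98 J

9.98 J


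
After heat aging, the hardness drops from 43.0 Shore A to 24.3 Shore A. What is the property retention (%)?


Retention = aged / original * 100
= 24.3 / 43.0 * 100
= 56.5%

56.5%


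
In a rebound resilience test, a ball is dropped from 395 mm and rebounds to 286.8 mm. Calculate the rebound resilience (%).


Resilience = h_rebound / h_drop * 100
= 286.8 / 395 * 100
= 72.6%

72.6%


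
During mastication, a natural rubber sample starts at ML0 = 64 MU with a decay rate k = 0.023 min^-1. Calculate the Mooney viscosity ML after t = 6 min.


ML = ML0 * exp(-k * t)
ML = 64 * exp(-0.023 * 6)
ML = 64 * 0.8711
ML = 55.75 MU

55.75 MU


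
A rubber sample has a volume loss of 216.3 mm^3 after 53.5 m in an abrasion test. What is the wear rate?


Rate = volume_loss / distance
= 216.3 / 53.5
= 4.043 mm^3/m

4.043 mm^3/m


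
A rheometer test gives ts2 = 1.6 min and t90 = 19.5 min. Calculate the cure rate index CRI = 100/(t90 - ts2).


CRI = 100 / (t90 - ts2)
= 100 / (19.5 - 1.6)
= 100 / 17.9
= 5.59 min^-1

5.59 min^-1


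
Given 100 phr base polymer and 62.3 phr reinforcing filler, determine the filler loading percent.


Filler % = filler / (rubber + filler) * 100
= 62.3 / (100 + 62.3) * 100
= 62.3 / 162.3 * 100
= 38.39%

38.39%


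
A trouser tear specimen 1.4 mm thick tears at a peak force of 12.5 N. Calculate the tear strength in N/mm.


Tear strength = force / thickness
= 12.5 / 1.4
= 8.93 N/mm

8.93 N/mm


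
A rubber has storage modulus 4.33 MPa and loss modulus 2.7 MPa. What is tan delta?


tan delta = E'' / E'
= 2.7 / 4.33
= 0.6236

tan delta = 0.6236


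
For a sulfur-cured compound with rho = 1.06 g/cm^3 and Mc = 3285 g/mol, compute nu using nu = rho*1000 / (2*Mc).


nu = rho * 1000 / (2 * Mc)
nu = 1.06 * 1000 / (2 * 3285)
nu = 1060.0 / 6570
nu = 0.1613 mol/L

0.1613 mol/L


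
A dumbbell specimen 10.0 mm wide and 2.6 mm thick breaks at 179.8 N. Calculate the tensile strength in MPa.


Area = width * thickness = 10.0 * 2.6 = 26.0 mm^2
TS = force / area = 179.8 / 26.0 = 6.92 MPa

6.92 MPa


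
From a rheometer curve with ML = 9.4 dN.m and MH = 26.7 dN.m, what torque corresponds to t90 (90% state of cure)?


M90 = ML + 0.9 * (MH - ML)
M90 = 9.4 + 0.9 * (26.7 - 9.4)
M90 = 9.4 + 0.9 * 17.3
M90 = 24.97 dN.m

24.97 dN.m


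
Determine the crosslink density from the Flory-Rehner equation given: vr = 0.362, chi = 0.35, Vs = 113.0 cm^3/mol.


ln(1 - vr) = ln(1 - 0.362) = -0.4494
Numerator = -((-0.4494) + 0.362 + 0.35 * 0.362^2) = 0.0416
Denominator = 113.0 * (0.362^(1/3) - 0.362/2) = 60.0814
nu = 0.0416 / 60.0814 = 6.9159e-04 mol/cm^3

6.9159e-04 mol/cm^3


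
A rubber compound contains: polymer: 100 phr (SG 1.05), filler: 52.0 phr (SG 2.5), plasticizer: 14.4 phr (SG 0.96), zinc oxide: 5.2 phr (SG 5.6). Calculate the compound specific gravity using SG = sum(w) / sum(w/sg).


Sum of weights = 171.6
Volume contributions:
  polymer: 100/1.05 = 95.2381
  filler: 52.0/2.5 = 20.8000
  plasticizer: 14.4/0.96 = 15.0000
  zinc oxide: 5.2/5.6 = 0.9286
Sum of volumes = 131.9667
SG = 171.6 / 131.9667 = 1.3

SG = 1.3


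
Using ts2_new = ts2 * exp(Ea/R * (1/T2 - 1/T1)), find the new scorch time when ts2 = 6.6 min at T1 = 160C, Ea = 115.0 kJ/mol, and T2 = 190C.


Convert temperatures: T1 = 160 + 273.15 = 433.15 K, T2 = 190 + 273.15 = 463.15 K
ts2_new = 6.6 * exp(115000 / 8.314 * (1/463.15 - 1/433.15))
1/T2 - 1/T1 = -1.4954e-04
ts2_new = 0.83 min

0.83 min


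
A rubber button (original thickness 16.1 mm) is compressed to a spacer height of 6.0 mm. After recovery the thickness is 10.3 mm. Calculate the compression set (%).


CS = (t0 - recovered) / (t0 - ts) * 100
= (16.1 - 10.3) / (16.1 - 6.0) * 100
= 5.8 / 10.1 * 100
= 57.4%

57.4%


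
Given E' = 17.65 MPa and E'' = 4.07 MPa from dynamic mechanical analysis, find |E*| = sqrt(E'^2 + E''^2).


|E*| = sqrt(E'^2 + E''^2)
= sqrt(17.65^2 + 4.07^2)
= sqrt(311.5225 + 16.5649)
= 18.113 MPa

18.113 MPa


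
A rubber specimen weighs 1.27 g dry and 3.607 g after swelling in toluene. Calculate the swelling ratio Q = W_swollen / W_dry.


Q = W_swollen / W_dry
Q = 3.607 / 1.27
Q = 2.84

Q = 2.84


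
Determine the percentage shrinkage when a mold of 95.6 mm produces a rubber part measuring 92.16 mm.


Shrinkage = (mold - part) / mold * 100
= (95.6 - 92.16) / 95.6 * 100
= 3.44 / 95.6 * 100
= 3.6%

3.6%


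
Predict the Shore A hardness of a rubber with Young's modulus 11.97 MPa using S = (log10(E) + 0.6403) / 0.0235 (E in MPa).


log10(E) = 0.0235*S - 0.6403  =>  S = (log10(E) + 0.6403) / 0.0235
log10(11.97) = 1.078094
S = (1.078094 + 0.6403) / 0.0235 = 1.718394 / 0.0235
S = 73.1

Shore A = 73.1


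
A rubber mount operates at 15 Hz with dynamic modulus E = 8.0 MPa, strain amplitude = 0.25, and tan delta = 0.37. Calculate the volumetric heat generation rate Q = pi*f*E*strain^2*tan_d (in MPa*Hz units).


Q = pi * f * E * strain^2 * tan_d
= pi * 15 * 8.0 * 0.25^2 * 0.37
= pi * 15 * 8.0 * 0.0625 * 0.37
= 8.7179

Q = 8.7179
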